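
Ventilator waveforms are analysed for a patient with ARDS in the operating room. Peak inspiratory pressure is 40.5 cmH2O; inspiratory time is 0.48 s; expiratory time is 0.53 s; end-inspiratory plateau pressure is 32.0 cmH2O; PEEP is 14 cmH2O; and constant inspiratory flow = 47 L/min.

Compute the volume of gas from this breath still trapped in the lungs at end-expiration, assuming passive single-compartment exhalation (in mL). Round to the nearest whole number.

36

Flow: 47 L/min ÷ 60 = 0.7833 L/s.
Vt = flow × Ti = 0.7833 L/s × 0.48 s × 1000 mL/L = 375.98 mL.
R = (PIP − Pplat)/V̇ = (40.5 − 32.0) / 0.7833 = 8.5/0.7833 = 10.852 cmH2O·s/L.
C = Vt/(Pplat − PEEP) = 375.98 / (32.0 − 14) = 375.98/18.0 = 20.888 mL/cmH2O.
τ = R × C = 10.852 × 0.02089 L/cmH2O = 0.2267 s.
Fraction remaining = e^(−Te/τ) = e^(−0.53/0.2267) = 0.09653.
Trapped volume = 375.98 × 0.09653 = 36.293 mL.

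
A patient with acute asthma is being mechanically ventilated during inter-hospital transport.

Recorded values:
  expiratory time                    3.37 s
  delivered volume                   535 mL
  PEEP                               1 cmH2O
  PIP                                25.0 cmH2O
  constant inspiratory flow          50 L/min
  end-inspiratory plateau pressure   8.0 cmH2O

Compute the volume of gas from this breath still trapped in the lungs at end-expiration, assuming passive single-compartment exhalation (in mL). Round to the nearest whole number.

62

Flow: 50 L/min ÷ 60 = 0.8333 L/s.
R = (PIP − Pplat)/V̇ = (25.0 − 8.0) / 0.8333 = 17.0/0.8333 = 20.401 cmH2O·s/L.
C = Vt/(Pplat − PEEP) = 535.0 / (8.0 − 1) = 535.0/7.0 = 76.429 mL/cmH2O.
τ = R × C = 20.401 × 0.07643 L/cmH2O = 1.559 s.
Fraction remaining = e^(−Te/τ) = e^(−3.37/1.559) = 0.1151.
Trapped volume = 535.0 × 0.1151 = 61.579 mL.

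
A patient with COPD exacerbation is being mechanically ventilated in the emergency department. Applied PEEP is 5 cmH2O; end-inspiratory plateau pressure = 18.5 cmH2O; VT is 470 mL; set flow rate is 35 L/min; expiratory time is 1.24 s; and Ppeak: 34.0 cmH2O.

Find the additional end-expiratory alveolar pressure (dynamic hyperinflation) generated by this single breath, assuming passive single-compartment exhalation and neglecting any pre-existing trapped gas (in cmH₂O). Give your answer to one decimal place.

Flow: 35 L/min ÷ 60 = 0.5833 L/s.
R = (PIP − Pplat)/V̇ = (34.0 − 18.5) / 0.5833 = 15.5/0.5833 = 26.573 cmH2O·s/L.
C = Vt/(Pplat − PEEP) = 470.0 / (18.5 − 5) = 470.0/13.5 = 34.815 mL/cmH2O.
τ = R × C = 26.573 × 0.03482 L/cmH2O = 0.9253 s.
Fraction remaining = e^(−Te/τ) = e^(−1.24/0.9253) = 0.2618; trapped volume = 470.0 × 0.2618 = 123.05 mL.
Additional alveolar pressure from trapping ≈ V_trapped / C = 123.05 / 34.815 = 3.534 cmH2O.

3.5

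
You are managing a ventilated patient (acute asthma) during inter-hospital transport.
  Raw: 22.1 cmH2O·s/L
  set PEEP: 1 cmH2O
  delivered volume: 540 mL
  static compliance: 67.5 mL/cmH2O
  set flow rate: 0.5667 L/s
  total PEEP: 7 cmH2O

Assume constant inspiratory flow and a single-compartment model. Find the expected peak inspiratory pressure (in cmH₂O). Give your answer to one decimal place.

27.5

Total PEEP = 7 cmH2O (set 1 + intrinsic 6); this is the baseline alveolar pressure.
Equation of motion (constant flow): PIP = Vt/C + R·V̇ + PEEP.
PIP = 540/67.5 + 22.1×0.5667 + 7 = 8.0 + 12.524 + 7 = 27.524 cmH2O.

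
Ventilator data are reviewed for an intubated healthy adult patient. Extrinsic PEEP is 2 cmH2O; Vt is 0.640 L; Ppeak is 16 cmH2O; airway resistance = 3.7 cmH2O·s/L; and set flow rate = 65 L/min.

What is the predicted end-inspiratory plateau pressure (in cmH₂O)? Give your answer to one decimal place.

Flow: 65 L/min ÷ 60 = 1.0833 L/s.
Pplat = PIP − Raw × flow = 16 − 3.7 × 1.0833 = 16 − 4.008 = 11.992 cmH2O.

12.0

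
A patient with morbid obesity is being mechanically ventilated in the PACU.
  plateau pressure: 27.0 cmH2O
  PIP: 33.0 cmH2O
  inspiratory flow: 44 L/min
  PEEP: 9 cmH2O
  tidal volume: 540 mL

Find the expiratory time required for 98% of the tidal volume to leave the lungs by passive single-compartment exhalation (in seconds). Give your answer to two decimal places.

Flow: 44 L/min ÷ 60 = 0.7333 L/s.
R = (PIP − Pplat)/V̇ = (33.0 − 27.0) / 0.7333 = 6.0/0.7333 = 8.182 cmH2O·s/L.
C = Vt/(Pplat − PEEP) = 540.0 / (27.0 − 9) = 540.0/18.0 = 30.0 mL/cmH2O.
τ = R × C = 8.182 × 0.03 L/cmH2O = 0.2455 s.
t = −τ·ln(1 − 0.98) = −0.2455·ln(0.02) = 0.9604 s.

0.96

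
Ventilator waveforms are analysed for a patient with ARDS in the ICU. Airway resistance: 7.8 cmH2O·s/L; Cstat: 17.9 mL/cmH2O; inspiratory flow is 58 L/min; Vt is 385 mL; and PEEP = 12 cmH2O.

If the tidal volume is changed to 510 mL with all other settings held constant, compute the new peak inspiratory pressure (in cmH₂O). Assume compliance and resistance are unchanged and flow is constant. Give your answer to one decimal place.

48.0

Flow: 58 L/min ÷ 60 = 0.9667 L/s.
PIP = Vt/C + R·V̇ + PEEP (constant-flow equation of motion).
Only the elastic term changes: ΔPIP = ΔVt / C = (510 − 385) / 17.9 = 6.983 cmH2O.
Original PIP = 385/17.9 + 7.8×0.9667 + 12 = 41.049 cmH2O; new PIP = 41.049 + (6.983) = 48.032 cmH2O.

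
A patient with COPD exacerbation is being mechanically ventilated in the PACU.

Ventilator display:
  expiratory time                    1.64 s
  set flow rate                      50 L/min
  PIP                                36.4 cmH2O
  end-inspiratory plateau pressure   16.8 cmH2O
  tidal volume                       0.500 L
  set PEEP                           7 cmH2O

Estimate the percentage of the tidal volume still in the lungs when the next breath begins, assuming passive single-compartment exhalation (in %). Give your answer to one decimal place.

Flow: 50 L/min ÷ 60 = 0.8333 L/s.
R = (PIP − Pplat)/V̇ = (36.4 − 16.8) / 0.8333 = 19.6/0.8333 = 23.521 cmH2O·s/L.
C = Vt/(Pplat − PEEP) = 500.0 / (16.8 − 7) = 500.0/9.8 = 51.02 mL/cmH2O.
τ = R × C = 23.521 × 0.05102 L/cmH2O = 1.2 s.
Fraction remaining at end-expiration = e^(−Te/τ) = e^(−1.64/1.2) = 0.255 → 25.5%.

25.5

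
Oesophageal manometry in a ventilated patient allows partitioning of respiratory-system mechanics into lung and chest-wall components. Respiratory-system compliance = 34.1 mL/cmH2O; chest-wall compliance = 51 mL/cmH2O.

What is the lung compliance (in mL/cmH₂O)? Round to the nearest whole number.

1/CL = 1/Crs − 1/Ccw.
1/CL = 1/34.1 − 1/51 = 0.009718.
CL = 102.9 mL/cmH2O.

103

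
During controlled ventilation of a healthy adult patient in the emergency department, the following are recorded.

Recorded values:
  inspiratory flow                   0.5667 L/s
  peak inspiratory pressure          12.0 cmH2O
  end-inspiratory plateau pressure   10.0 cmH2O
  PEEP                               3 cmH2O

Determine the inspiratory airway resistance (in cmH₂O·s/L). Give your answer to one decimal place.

Raw = (PIP − Pplat) / flow = (12.0 − 10.0) / 0.5667 = 2.0 / 0.5667 = 3.529 cmH2O·s/L.

3.5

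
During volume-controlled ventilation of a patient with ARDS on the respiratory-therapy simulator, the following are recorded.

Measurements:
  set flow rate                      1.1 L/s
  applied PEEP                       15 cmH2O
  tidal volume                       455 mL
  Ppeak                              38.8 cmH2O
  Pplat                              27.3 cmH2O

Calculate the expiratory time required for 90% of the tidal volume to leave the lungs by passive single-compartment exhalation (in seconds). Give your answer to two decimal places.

R = (PIP − Pplat)/V̇ = (38.8 − 27.3) / 1.1 = 11.5/1.1 = 10.455 cmH2O·s/L.
C = Vt/(Pplat − PEEP) = 455.0 / (27.3 − 15) = 455.0/12.3 = 36.992 mL/cmH2O.
τ = R × C = 10.455 × 0.03699 L/cmH2O = 0.3867 s.
t = −τ·ln(1 − 0.90) = −0.3867·ln(0.1) = 0.8904 s.

0.89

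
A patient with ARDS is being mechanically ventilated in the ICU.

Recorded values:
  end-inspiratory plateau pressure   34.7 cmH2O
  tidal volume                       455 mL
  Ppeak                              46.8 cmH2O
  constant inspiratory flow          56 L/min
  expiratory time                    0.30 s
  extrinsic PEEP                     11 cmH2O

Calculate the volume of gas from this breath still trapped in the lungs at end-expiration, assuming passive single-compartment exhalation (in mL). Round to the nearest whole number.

136

Flow: 56 L/min ÷ 60 = 0.9333 L/s.
R = (PIP − Pplat)/V̇ = (46.8 − 34.7) / 0.9333 = 12.1/0.9333 = 12.965 cmH2O·s/L.
C = Vt/(Pplat − PEEP) = 455.0 / (34.7 − 11) = 455.0/23.7 = 19.198 mL/cmH2O.
τ = R × C = 12.965 × 0.0192 L/cmH2O = 0.2489 s.
Fraction remaining = e^(−Te/τ) = e^(−0.30/0.2489) = 0.2996.
Trapped volume = 455.0 × 0.2996 = 136.32 mL.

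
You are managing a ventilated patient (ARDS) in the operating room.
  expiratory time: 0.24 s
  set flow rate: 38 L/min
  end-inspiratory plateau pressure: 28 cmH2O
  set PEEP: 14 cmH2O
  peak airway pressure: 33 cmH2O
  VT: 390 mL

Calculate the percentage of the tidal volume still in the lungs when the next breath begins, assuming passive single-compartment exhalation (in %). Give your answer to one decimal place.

33.6

Flow: 38 L/min ÷ 60 = 0.6333 L/s.
R = (PIP − Pplat)/V̇ = (33 − 28) / 0.6333 = 5.0/0.6333 = 7.895 cmH2O·s/L.
C = Vt/(Pplat − PEEP) = 390.0 / (28 − 14) = 390.0/14.0 = 27.857 mL/cmH2O.
τ = R × C = 7.895 × 0.02786 L/cmH2O = 0.22 s.
Fraction remaining at end-expiration = e^(−Te/τ) = e^(−0.24/0.22) = 0.3359 → 33.59%.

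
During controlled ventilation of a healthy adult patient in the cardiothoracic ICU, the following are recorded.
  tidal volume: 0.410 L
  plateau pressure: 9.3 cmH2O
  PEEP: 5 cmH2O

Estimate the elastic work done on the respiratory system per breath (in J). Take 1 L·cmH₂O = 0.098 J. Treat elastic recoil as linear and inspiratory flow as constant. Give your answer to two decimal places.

Elastic work ≈ ½ × (Pplat − PEEP) × Vt = 0.5 × (9.3 − 5) × 0.410 L = 0.5 × 4.3 × 0.410 = 0.8815 L·cmH2O.
× 0.098 J/(L·cmH2O) → 0.08639 J.

0.09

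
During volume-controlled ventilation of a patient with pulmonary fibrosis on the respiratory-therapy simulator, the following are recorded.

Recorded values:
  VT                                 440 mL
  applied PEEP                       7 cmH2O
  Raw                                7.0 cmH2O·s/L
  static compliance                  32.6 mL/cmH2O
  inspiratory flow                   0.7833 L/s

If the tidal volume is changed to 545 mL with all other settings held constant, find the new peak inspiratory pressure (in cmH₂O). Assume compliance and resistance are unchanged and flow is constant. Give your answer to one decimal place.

PIP = Vt/C + R·V̇ + PEEP (constant-flow equation of motion).
Only the elastic term changes: ΔPIP = ΔVt / C = (545 − 440) / 32.6 = 3.221 cmH2O.
Original PIP = 440/32.6 + 7.0×0.7833 + 7 = 25.98 cmH2O; new PIP = 25.98 + (3.221) = 29.201 cmH2O.

29.2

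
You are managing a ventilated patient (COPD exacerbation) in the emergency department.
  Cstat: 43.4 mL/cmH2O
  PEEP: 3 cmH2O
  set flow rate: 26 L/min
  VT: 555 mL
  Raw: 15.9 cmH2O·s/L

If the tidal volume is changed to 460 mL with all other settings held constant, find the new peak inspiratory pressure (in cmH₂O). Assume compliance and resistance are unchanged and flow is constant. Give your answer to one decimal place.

Flow: 26 L/min ÷ 60 = 0.4333 L/s.
PIP = Vt/C + R·V̇ + PEEP (constant-flow equation of motion).
Only the elastic term changes: ΔPIP = ΔVt / C = (460 − 555) / 43.4 = -2.189 cmH2O.
Original PIP = 555/43.4 + 15.9×0.4333 + 3 = 22.677 cmH2O; new PIP = 22.677 + (-2.189) = 20.488 cmH2O.

20.5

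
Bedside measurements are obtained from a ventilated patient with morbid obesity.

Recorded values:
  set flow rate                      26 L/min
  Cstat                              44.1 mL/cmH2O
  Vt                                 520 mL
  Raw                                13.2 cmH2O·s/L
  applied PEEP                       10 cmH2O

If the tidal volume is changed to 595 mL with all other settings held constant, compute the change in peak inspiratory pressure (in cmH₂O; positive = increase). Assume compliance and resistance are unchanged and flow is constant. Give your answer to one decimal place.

1.7

PIP = Vt/C + R·V̇ + PEEP (constant-flow equation of motion).
Only the elastic term changes: ΔPIP = ΔVt / C = (595 − 520) / 44.1 = 1.701 cmH2O.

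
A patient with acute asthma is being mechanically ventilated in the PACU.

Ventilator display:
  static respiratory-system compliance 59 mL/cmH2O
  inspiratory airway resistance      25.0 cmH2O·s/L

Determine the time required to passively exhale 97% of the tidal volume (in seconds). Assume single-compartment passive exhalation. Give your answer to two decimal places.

τ = R × C = 25.0 × 59 mL/cmH2O = 25.0 × 0.059 L/cmH2O = 1.475 s.
Exhaled fraction f = 1 − e^(−t/τ) → t = −τ·ln(1 − f) = −1.475·ln(0.03) = 5.172 s.

5.17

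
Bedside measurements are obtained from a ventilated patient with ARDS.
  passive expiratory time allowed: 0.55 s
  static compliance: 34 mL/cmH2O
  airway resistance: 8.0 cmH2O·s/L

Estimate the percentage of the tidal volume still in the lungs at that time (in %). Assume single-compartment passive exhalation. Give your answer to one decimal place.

13.2

τ = R × C = 8.0 × 34 mL/cmH2O = 8.0 × 0.034 L/cmH2O = 0.272 s.
Passive exhalation: V(t)/V₀ = e^(−t/τ) = e^(−0.55/0.272) = 0.1324.
Fraction remaining = 0.1324 → 13.24%.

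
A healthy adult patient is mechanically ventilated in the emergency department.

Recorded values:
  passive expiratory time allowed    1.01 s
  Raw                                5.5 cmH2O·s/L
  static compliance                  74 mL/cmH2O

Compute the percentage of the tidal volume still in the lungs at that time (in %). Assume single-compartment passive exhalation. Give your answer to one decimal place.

8.4

τ = R × C = 5.5 × 74 mL/cmH2O = 5.5 × 0.074 L/cmH2O = 0.407 s.
Passive exhalation: V(t)/V₀ = e^(−t/τ) = e^(−1.01/0.407) = 0.08361.
Fraction remaining = 0.08361 → 8.361%.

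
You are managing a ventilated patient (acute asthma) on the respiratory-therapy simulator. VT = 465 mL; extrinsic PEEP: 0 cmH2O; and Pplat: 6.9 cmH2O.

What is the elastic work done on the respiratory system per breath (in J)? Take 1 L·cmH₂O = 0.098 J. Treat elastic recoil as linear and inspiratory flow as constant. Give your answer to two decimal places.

0.16

Elastic work ≈ ½ × (Pplat − PEEP) × Vt = 0.5 × (6.9 − 0) × 0.465 L = 0.5 × 6.9 × 0.465 = 1.604 L·cmH2O.
× 0.098 J/(L·cmH2O) → 0.1572 J.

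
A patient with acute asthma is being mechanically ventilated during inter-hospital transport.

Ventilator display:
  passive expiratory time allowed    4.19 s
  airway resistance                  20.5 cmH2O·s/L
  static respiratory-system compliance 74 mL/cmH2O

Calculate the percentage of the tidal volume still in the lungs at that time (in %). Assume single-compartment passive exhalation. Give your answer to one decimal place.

τ = R × C = 20.5 × 74 mL/cmH2O = 20.5 × 0.074 L/cmH2O = 1.517 s.
Passive exhalation: V(t)/V₀ = e^(−t/τ) = e^(−4.19/1.517) = 0.06316.
Fraction remaining = 0.06316 → 6.316%.

6.3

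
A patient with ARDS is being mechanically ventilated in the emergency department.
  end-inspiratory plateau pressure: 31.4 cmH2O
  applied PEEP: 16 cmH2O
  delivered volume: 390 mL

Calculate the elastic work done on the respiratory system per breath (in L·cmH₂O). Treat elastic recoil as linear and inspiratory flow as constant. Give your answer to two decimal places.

3.00

Elastic work ≈ ½ × (Pplat − PEEP) × Vt = 0.5 × (31.4 − 16) × 0.390 L = 0.5 × 15.4 × 0.390 = 3.003 L·cmH2O.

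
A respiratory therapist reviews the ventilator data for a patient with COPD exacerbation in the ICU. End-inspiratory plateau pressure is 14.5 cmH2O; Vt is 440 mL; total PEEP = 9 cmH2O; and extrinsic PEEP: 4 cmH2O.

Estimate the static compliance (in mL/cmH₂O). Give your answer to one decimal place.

End-expiratory occlusion gives total PEEP = 9 cmH2O (intrinsic PEEP = 9 − 4 = 5). Use total PEEP for the elastic gradient.
Cstat = Vt / (Pplat − PEEPtotal) = 440 / (14.5 − 9) = 440 / 5.5 = 80.0 mL/cmH2O.

80.0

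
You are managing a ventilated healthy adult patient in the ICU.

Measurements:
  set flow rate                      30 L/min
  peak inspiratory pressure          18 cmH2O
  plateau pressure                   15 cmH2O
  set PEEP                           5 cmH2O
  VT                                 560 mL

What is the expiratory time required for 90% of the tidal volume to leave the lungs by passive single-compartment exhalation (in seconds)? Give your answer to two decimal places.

Flow: 30 L/min ÷ 60 = 0.5 L/s.
R = (PIP − Pplat)/V̇ = (18 − 15) / 0.5 = 3.0/0.5 = 6.0 cmH2O·s/L.
C = Vt/(Pplat − PEEP) = 560.0 / (15 − 5) = 560.0/10.0 = 56.0 mL/cmH2O.
τ = R × C = 6.0 × 0.056 L/cmH2O = 0.336 s.
t = −τ·ln(1 − 0.90) = −0.336·ln(0.1) = 0.7737 s.

0.77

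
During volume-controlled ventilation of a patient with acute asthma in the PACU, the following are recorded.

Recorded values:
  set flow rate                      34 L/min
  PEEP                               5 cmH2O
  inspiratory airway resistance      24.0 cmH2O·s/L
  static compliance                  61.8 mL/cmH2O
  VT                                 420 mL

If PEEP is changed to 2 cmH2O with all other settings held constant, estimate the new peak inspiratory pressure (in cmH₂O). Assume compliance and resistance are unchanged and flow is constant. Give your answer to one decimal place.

22.4

Flow: 34 L/min ÷ 60 = 0.5667 L/s.
PIP = Vt/C + R·V̇ + PEEP (constant-flow equation of motion).
Only the baseline term changes: ΔPIP = ΔPEEP = 2 − 5 = -3.0 cmH2O.
Original PIP = 420/61.8 + 24.0×0.5667 + 5 = 25.397 cmH2O; new PIP = 25.397 + (-3.0) = 22.397 cmH2O.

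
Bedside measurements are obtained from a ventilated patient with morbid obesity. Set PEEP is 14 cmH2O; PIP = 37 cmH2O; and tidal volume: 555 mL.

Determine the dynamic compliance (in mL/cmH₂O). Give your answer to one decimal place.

24.1

Dynamic compliance = Vt / (PIP − PEEP) = 555 / (37 − 14) = 555 / 23.0 = 24.13 mL/cmH2O.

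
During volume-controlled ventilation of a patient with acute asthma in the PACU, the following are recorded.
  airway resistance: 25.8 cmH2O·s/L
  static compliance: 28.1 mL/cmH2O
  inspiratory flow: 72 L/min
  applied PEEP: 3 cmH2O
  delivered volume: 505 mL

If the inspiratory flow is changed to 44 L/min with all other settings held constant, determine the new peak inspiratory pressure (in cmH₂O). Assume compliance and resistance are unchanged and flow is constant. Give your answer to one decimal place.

39.9

Flow: 72 L/min ÷ 60 = 1.2 L/s.
New flow: 44 L/min ÷ 60 = 0.7333 L/s.
PIP = Vt/C + R·V̇ + PEEP (constant-flow equation of motion).
Only the resistive term changes: ΔPIP = R × ΔV̇ = 25.8 × (0.7333 − 1.2) = 25.8 × -0.4667 = -12.041 cmH2O.
Original PIP = 505/28.1 + 25.8×1.2 + 3 = 51.932 cmH2O; new PIP = 51.932 + (-12.041) = 39.891 cmH2O.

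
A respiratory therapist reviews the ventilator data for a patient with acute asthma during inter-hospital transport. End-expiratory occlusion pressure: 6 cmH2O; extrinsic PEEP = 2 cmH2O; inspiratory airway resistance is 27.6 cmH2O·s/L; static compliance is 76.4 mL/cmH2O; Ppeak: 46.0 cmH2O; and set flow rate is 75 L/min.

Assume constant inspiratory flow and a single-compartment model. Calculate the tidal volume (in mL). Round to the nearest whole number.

Flow: 75 L/min ÷ 60 = 1.25 L/s.
Total PEEP = 6 cmH2O (set 2 + intrinsic 4); this is the baseline alveolar pressure.
Equation of motion (constant flow): PIP = Vt/C + R·V̇ + PEEP.
Vt/C = PIP − R·V̇ − PEEP = 46.0 − 34.5 − 6 = 5.5 cmH2O.
Vt = C × 5.5 = 76.4 × 5.5 = 420.2 mL.

420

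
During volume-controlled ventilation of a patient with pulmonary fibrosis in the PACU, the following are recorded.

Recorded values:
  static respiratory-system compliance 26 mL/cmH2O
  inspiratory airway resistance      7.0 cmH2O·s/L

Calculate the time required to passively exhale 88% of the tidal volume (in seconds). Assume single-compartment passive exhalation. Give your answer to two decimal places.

0.39

τ = R × C = 7.0 × 26 mL/cmH2O = 7.0 × 0.026 L/cmH2O = 0.182 s.
Exhaled fraction f = 1 − e^(−t/τ) → t = −τ·ln(1 − f) = −0.182·ln(0.12) = 0.3859 s.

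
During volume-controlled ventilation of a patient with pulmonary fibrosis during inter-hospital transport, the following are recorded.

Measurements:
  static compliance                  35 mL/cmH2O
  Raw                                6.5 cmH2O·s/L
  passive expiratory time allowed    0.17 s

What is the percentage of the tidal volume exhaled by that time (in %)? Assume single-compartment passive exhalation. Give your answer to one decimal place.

τ = R × C = 6.5 × 35 mL/cmH2O = 6.5 × 0.035 L/cmH2O = 0.2275 s.
Passive exhalation: V(t)/V₀ = e^(−t/τ) = e^(−0.17/0.2275) = 0.4737.
Fraction exhaled = 1 − 0.4737 = 0.5263 → 52.63%.

52.6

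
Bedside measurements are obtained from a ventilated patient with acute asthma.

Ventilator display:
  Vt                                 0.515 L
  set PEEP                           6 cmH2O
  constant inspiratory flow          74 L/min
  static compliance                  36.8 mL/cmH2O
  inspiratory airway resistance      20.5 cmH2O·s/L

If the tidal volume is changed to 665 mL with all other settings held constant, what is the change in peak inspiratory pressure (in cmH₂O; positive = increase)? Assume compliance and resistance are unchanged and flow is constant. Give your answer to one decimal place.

4.1

PIP = Vt/C + R·V̇ + PEEP (constant-flow equation of motion).
Only the elastic term changes: ΔPIP = ΔVt / C = (665 − 515) / 36.8 = 4.076 cmH2O.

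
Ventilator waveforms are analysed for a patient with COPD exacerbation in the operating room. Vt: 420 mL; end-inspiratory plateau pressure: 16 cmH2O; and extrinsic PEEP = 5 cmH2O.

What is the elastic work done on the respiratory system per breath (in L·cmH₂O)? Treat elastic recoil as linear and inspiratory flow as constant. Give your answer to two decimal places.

Elastic work ≈ ½ × (Pplat − PEEP) × Vt = 0.5 × (16 − 5) × 0.420 L = 0.5 × 11.0 × 0.420 = 2.31 L·cmH2O.

2.31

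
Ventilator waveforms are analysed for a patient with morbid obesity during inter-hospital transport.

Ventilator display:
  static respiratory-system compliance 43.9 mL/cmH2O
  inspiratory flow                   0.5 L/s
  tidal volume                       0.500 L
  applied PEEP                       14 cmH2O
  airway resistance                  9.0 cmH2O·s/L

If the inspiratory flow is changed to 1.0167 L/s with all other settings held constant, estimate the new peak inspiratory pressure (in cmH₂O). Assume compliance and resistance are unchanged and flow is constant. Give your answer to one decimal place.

PIP = Vt/C + R·V̇ + PEEP (constant-flow equation of motion).
Only the resistive term changes: ΔPIP = R × ΔV̇ = 9.0 × (1.0167 − 0.5) = 9.0 × 0.5167 = 4.65 cmH2O.
Original PIP = 500/43.9 + 9.0×0.5 + 14 = 29.89 cmH2O; new PIP = 29.89 + (4.65) = 34.54 cmH2O.

34.5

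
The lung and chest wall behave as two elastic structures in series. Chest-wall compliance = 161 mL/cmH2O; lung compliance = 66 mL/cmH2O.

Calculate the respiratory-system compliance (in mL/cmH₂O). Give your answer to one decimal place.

Lung and chest wall are elastances in series: 1/Crs = 1/CL + 1/Ccw.
1/Crs = 1/66 + 1/161 = 0.02136.
Crs = 46.816 mL/cmH2O.

46.8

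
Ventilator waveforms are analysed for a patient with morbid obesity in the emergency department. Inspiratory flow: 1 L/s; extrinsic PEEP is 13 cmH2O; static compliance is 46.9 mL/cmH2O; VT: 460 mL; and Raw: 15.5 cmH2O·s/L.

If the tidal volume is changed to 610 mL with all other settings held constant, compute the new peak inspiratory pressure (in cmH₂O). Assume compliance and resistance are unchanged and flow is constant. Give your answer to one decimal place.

41.5

PIP = Vt/C + R·V̇ + PEEP (constant-flow equation of motion).
Only the elastic term changes: ΔPIP = ΔVt / C = (610 − 460) / 46.9 = 3.198 cmH2O.
Original PIP = 460/46.9 + 15.5×1 + 13 = 38.308 cmH2O; new PIP = 38.308 + (3.198) = 41.506 cmH2O.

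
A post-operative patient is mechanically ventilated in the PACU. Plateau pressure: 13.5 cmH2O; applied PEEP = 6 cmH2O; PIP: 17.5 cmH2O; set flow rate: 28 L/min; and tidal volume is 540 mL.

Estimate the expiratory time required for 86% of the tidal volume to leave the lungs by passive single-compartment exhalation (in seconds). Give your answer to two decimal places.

1.21

Flow: 28 L/min ÷ 60 = 0.4667 L/s.
R = (PIP − Pplat)/V̇ = (17.5 − 13.5) / 0.4667 = 4.0/0.4667 = 8.571 cmH2O·s/L.
C = Vt/(Pplat − PEEP) = 540.0 / (13.5 − 6) = 540.0/7.5 = 72.0 mL/cmH2O.
τ = R × C = 8.571 × 0.072 L/cmH2O = 0.6171 s.
t = −τ·ln(1 − 0.86) = −0.6171·ln(0.14) = 1.213 s.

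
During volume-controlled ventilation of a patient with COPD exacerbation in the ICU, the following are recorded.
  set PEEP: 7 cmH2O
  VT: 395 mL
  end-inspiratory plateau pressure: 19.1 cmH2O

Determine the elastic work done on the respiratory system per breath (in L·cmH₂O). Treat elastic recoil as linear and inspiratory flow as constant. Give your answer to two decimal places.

2.39

Elastic work ≈ ½ × (Pplat − PEEP) × Vt = 0.5 × (19.1 − 7) × 0.395 L = 0.5 × 12.1 × 0.395 = 2.39 L·cmH2O.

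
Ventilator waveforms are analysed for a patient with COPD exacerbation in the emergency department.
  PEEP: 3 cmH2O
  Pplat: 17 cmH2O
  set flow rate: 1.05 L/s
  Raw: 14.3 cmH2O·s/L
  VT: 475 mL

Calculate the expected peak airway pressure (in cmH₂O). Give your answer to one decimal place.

32.0

PIP = Pplat + Raw × flow = 17 + 14.3 × 1.05 = 17 + 15.015 = 32.015 cmH2O.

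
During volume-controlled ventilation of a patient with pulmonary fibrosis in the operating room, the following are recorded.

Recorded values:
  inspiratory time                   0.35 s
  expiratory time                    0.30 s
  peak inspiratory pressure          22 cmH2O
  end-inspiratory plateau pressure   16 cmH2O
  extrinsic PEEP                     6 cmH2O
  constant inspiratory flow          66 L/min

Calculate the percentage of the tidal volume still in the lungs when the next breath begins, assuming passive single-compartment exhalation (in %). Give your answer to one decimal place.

24.0

Flow: 66 L/min ÷ 60 = 1.1 L/s.
Vt = flow × Ti = 1.1 L/s × 0.35 s × 1000 mL/L = 385.0 mL.
R = (PIP − Pplat)/V̇ = (22 − 16) / 1.1 = 6.0/1.1 = 5.455 cmH2O·s/L.
C = Vt/(Pplat − PEEP) = 385.0 / (16 − 6) = 385.0/10.0 = 38.5 mL/cmH2O.
τ = R × C = 5.455 × 0.0385 L/cmH2O = 0.21 s.
Fraction remaining at end-expiration = e^(−Te/τ) = e^(−0.30/0.21) = 0.2397 → 23.97%.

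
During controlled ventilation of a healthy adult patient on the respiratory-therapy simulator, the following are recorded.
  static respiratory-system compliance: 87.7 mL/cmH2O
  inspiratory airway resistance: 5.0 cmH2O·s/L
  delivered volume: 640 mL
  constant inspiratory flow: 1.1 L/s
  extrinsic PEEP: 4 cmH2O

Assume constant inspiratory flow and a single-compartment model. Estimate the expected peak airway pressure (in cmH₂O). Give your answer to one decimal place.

Equation of motion (constant flow): PIP = Vt/C + R·V̇ + PEEP.
PIP = 640/87.7 + 5.0×1.1 + 4 = 7.298 + 5.5 + 4 = 16.798 cmH2O.

16.8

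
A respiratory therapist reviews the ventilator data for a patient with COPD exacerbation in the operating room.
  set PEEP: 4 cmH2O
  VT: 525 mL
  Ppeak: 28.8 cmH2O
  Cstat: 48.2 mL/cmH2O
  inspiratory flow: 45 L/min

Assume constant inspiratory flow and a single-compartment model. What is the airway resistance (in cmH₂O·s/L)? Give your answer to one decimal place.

Flow: 45 L/min ÷ 60 = 0.75 L/s.
Equation of motion (constant flow): PIP = Vt/C + R·V̇ + PEEP.
R·V̇ = PIP − Vt/C − PEEP = 28.8 − 525/48.2 − 4 = 28.8 − 10.892 − 4 = 13.908 cmH2O.
R = 13.908 / 0.75 = 18.544 cmH2O·s/L.

18.5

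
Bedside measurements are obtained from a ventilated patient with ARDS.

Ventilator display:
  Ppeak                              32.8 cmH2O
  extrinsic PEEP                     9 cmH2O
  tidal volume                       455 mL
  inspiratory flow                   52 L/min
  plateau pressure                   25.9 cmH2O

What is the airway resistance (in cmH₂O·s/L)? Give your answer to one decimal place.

Flow: 52 L/min ÷ 60 = 0.8667 L/s.
Raw = (PIP − Pplat) / flow = (32.8 − 25.9) / 0.8667 = 6.9 / 0.8667 = 7.961 cmH2O·s/L.

8.0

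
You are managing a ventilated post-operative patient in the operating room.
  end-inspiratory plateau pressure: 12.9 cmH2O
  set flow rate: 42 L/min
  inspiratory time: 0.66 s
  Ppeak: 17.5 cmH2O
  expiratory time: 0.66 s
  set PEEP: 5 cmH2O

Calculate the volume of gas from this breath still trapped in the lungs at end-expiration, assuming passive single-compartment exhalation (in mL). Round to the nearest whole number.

83

Flow: 42 L/min ÷ 60 = 0.7 L/s.
Vt = flow × Ti = 0.7 L/s × 0.66 s × 1000 mL/L = 462.0 mL.
R = (PIP − Pplat)/V̇ = (17.5 − 12.9) / 0.7 = 4.6/0.7 = 6.571 cmH2O·s/L.
C = Vt/(Pplat − PEEP) = 462.0 / (12.9 − 5) = 462.0/7.9 = 58.481 mL/cmH2O.
τ = R × C = 6.571 × 0.05848 L/cmH2O = 0.3843 s.
Fraction remaining = e^(−Te/τ) = e^(−0.66/0.3843) = 0.1795.
Trapped volume = 462.0 × 0.1795 = 82.929 mL.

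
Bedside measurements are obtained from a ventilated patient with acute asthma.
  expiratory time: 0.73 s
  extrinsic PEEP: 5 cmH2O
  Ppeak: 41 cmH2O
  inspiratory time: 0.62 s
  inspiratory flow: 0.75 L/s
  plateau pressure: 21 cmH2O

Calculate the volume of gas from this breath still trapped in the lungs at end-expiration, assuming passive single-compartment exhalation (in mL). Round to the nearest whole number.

181

Vt = flow × Ti = 0.75 L/s × 0.62 s × 1000 mL/L = 465.0 mL.
R = (PIP − Pplat)/V̇ = (41 − 21) / 0.75 = 20.0/0.75 = 26.667 cmH2O·s/L.
C = Vt/(Pplat − PEEP) = 465.0 / (21 − 5) = 465.0/16.0 = 29.063 mL/cmH2O.
τ = R × C = 26.667 × 0.02906 L/cmH2O = 0.7749 s.
Fraction remaining = e^(−Te/τ) = e^(−0.73/0.7749) = 0.3898.
Trapped volume = 465.0 × 0.3898 = 181.26 mL.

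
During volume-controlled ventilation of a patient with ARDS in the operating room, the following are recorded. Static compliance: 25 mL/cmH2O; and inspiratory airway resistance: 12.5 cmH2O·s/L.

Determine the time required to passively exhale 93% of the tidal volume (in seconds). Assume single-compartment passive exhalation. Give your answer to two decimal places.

0.83

τ = R × C = 12.5 × 25 mL/cmH2O = 12.5 × 0.025 L/cmH2O = 0.3125 s.
Exhaled fraction f = 1 − e^(−t/τ) → t = −τ·ln(1 − f) = −0.3125·ln(0.07) = 0.831 s.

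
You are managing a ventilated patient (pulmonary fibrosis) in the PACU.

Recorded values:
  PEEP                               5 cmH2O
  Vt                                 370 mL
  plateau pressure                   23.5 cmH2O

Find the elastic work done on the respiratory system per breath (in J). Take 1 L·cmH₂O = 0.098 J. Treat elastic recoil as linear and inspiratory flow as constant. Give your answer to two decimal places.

0.34

Elastic work ≈ ½ × (Pplat − PEEP) × Vt = 0.5 × (23.5 − 5) × 0.370 L = 0.5 × 18.5 × 0.370 = 3.423 L·cmH2O.
× 0.098 J/(L·cmH2O) → 0.3355 J.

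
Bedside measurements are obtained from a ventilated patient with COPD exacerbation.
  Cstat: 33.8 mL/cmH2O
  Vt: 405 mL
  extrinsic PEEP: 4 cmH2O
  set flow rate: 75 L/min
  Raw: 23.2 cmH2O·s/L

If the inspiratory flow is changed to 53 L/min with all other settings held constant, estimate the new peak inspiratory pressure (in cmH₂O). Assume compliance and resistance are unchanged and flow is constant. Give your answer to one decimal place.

Flow: 75 L/min ÷ 60 = 1.25 L/s.
New flow: 53 L/min ÷ 60 = 0.8833 L/s.
PIP = Vt/C + R·V̇ + PEEP (constant-flow equation of motion).
Only the resistive term changes: ΔPIP = R × ΔV̇ = 23.2 × (0.8833 − 1.25) = 23.2 × -0.3667 = -8.507 cmH2O.
Original PIP = 405/33.8 + 23.2×1.25 + 4 = 44.982 cmH2O; new PIP = 44.982 + (-8.507) = 36.475 cmH2O.

36.5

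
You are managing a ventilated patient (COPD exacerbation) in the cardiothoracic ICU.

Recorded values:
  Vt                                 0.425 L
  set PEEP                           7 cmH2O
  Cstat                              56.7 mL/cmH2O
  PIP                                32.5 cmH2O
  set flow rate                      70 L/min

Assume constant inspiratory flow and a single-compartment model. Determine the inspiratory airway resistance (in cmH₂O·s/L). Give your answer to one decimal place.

15.4

Flow: 70 L/min ÷ 60 = 1.1667 L/s.
Equation of motion (constant flow): PIP = Vt/C + R·V̇ + PEEP.
R·V̇ = PIP − Vt/C − PEEP = 32.5 − 425/56.7 − 7 = 32.5 − 7.496 − 7 = 18.004 cmH2O.
R = 18.004 / 1.1667 = 15.432 cmH2O·s/L.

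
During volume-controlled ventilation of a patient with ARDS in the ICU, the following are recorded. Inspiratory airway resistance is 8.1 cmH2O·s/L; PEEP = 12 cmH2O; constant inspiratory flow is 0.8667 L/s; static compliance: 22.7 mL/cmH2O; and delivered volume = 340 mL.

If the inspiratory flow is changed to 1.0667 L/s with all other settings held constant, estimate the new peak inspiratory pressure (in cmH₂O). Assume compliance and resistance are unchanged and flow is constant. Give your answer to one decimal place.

PIP = Vt/C + R·V̇ + PEEP (constant-flow equation of motion).
Only the resistive term changes: ΔPIP = R × ΔV̇ = 8.1 × (1.0667 − 0.8667) = 8.1 × 0.2 = 1.62 cmH2O.
Original PIP = 340/22.7 + 8.1×0.8667 + 12 = 33.998 cmH2O; new PIP = 33.998 + (1.62) = 35.618 cmH2O.

35.6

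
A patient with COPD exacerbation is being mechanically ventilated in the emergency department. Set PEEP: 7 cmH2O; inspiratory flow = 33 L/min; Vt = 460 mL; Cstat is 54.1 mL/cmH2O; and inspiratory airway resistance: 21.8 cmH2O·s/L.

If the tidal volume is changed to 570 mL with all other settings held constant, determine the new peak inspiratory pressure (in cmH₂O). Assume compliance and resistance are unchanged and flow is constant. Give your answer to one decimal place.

Flow: 33 L/min ÷ 60 = 0.55 L/s.
PIP = Vt/C + R·V̇ + PEEP (constant-flow equation of motion).
Only the elastic term changes: ΔPIP = ΔVt / C = (570 − 460) / 54.1 = 2.033 cmH2O.
Original PIP = 460/54.1 + 21.8×0.55 + 7 = 27.493 cmH2O; new PIP = 27.493 + (2.033) = 29.526 cmH2O.

29.5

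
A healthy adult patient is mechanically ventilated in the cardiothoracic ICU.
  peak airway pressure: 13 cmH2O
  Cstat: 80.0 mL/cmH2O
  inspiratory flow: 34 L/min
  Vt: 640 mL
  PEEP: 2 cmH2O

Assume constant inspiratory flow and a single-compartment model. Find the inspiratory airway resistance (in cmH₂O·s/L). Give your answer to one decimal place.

Flow: 34 L/min ÷ 60 = 0.5667 L/s.
Equation of motion (constant flow): PIP = Vt/C + R·V̇ + PEEP.
R·V̇ = PIP − Vt/C − PEEP = 13 − 640/80.0 − 2 = 13 − 8.0 − 2 = 3.0 cmH2O.
R = 3.0 / 0.5667 = 5.294 cmH2O·s/L.

5.3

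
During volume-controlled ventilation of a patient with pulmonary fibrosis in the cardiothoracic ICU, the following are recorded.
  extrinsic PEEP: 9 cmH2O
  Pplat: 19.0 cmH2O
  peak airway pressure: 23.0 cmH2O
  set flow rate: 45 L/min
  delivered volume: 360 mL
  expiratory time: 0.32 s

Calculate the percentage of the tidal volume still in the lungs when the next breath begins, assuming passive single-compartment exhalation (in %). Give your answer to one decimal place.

18.9

Flow: 45 L/min ÷ 60 = 0.75 L/s.
R = (PIP − Pplat)/V̇ = (23.0 − 19.0) / 0.75 = 4.0/0.75 = 5.333 cmH2O·s/L.
C = Vt/(Pplat − PEEP) = 360.0 / (19.0 − 9) = 360.0/10.0 = 36.0 mL/cmH2O.
τ = R × C = 5.333 × 0.036 L/cmH2O = 0.192 s.
Fraction remaining at end-expiration = e^(−Te/τ) = e^(−0.32/0.192) = 0.1889 → 18.89%.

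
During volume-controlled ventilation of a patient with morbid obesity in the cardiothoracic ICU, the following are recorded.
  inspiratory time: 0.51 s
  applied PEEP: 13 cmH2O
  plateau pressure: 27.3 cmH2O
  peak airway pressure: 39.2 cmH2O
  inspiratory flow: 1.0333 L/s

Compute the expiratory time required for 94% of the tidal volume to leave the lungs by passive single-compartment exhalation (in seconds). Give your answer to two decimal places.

1.19

Vt = flow × Ti = 1.0333 L/s × 0.51 s × 1000 mL/L = 526.98 mL.
R = (PIP − Pplat)/V̇ = (39.2 − 27.3) / 1.0333 = 11.9/1.0333 = 11.517 cmH2O·s/L.
C = Vt/(Pplat − PEEP) = 526.98 / (27.3 − 13) = 526.98/14.3 = 36.852 mL/cmH2O.
τ = R × C = 11.517 × 0.03685 L/cmH2O = 0.4244 s.
t = −τ·ln(1 − 0.94) = −0.4244·ln(0.06) = 1.194 s.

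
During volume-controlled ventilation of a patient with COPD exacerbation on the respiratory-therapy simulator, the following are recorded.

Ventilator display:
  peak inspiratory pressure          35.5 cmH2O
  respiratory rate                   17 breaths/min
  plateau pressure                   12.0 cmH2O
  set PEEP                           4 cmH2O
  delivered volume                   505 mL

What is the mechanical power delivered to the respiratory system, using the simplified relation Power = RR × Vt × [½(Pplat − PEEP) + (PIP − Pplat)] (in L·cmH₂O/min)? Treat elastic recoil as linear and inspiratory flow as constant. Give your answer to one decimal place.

Per-breath work = Vt × [½(Pplat−PEEP) + (PIP−Pplat)] = 0.505 × [0.5×8.0 + 23.5] = 0.505 × 27.5 = 13.888 L·cmH2O.
Power = 17 × 13.888 = 236.1 L·cmH2O/min.

236.1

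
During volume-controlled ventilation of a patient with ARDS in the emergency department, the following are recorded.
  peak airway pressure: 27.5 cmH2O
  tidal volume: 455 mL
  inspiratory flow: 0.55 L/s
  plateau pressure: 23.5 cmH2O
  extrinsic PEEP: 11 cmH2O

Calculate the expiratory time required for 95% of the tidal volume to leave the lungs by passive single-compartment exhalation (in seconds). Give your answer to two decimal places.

0.79

R = (PIP − Pplat)/V̇ = (27.5 − 23.5) / 0.55 = 4.0/0.55 = 7.273 cmH2O·s/L.
C = Vt/(Pplat − PEEP) = 455.0 / (23.5 − 11) = 455.0/12.5 = 36.4 mL/cmH2O.
τ = R × C = 7.273 × 0.0364 L/cmH2O = 0.2647 s.
t = −τ·ln(1 − 0.95) = −0.2647·ln(0.05) = 0.793 s.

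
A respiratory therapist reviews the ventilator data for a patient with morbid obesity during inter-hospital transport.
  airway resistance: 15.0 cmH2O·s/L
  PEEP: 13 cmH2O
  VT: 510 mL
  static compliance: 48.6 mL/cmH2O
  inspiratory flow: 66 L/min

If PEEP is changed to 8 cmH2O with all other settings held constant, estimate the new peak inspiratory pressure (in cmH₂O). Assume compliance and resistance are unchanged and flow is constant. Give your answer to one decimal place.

35.0

Flow: 66 L/min ÷ 60 = 1.1 L/s.
PIP = Vt/C + R·V̇ + PEEP (constant-flow equation of motion).
Only the baseline term changes: ΔPIP = ΔPEEP = 8 − 13 = -5.0 cmH2O.
Original PIP = 510/48.6 + 15.0×1.1 + 13 = 39.994 cmH2O; new PIP = 39.994 + (-5.0) = 34.994 cmH2O.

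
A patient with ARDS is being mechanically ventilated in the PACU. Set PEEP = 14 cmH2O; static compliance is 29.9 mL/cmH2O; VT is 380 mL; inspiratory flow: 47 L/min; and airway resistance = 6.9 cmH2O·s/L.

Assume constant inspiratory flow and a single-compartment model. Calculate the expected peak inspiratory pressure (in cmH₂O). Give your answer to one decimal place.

Flow: 47 L/min ÷ 60 = 0.7833 L/s.
Equation of motion (constant flow): PIP = Vt/C + R·V̇ + PEEP.
PIP = 380/29.9 + 6.9×0.7833 + 14 = 12.709 + 5.405 + 14 = 32.114 cmH2O.

32.1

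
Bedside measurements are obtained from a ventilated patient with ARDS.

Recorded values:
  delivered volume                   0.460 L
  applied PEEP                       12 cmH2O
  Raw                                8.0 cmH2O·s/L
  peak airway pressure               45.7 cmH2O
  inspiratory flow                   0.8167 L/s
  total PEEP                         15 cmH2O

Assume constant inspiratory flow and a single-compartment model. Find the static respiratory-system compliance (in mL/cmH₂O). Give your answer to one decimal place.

19.0

Total PEEP = 15 cmH2O (set 12 + intrinsic 3); this is the baseline alveolar pressure.
Equation of motion (constant flow): PIP = Vt/C + R·V̇ + PEEP.
Vt/C = PIP − R·V̇ − PEEP = 45.7 − 8.0×0.8167 − 15 = 45.7 − 6.534 − 15 = 24.166 cmH2O.
C = Vt / 24.166 = 460 / 24.166 = 19.035 mL/cmH2O.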